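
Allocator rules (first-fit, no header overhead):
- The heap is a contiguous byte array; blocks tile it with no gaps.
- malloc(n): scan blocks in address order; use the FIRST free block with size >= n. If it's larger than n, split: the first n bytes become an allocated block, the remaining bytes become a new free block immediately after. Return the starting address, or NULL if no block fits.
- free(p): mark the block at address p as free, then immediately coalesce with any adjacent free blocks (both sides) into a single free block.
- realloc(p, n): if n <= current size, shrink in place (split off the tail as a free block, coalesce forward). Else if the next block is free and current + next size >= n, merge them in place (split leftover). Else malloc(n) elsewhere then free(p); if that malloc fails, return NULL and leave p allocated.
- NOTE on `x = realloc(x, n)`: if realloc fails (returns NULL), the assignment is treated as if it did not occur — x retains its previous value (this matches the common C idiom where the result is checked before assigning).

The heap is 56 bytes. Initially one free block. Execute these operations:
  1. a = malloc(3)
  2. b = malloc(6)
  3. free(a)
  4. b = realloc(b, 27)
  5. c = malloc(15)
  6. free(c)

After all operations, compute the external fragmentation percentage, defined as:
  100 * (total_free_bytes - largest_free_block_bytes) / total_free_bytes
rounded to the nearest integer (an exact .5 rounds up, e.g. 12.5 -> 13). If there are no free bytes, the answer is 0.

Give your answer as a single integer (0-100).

Answer: 10

Derivation:
Op 1: a = malloc(3) -> a = 0; heap: [0-2 ALLOC][3-55 FREE]
Op 2: b = malloc(6) -> b = 3; heap: [0-2 ALLOC][3-8 ALLOC][9-55 FREE]
Op 3: free(a) -> (freed a); heap: [0-2 FREE][3-8 ALLOC][9-55 FREE]
Op 4: b = realloc(b, 27) -> b = 3; heap: [0-2 FREE][3-29 ALLOC][30-55 FREE]
Op 5: c = malloc(15) -> c = 30; heap: [0-2 FREE][3-29 ALLOC][30-44 ALLOC][45-55 FREE]
Op 6: free(c) -> (freed c); heap: [0-2 FREE][3-29 ALLOC][30-55 FREE]
Free blocks: [3 26] total_free=29 largest=26 -> 100*(29-26)/29 = 300/29 ≈ 10.345 -> rounds to 10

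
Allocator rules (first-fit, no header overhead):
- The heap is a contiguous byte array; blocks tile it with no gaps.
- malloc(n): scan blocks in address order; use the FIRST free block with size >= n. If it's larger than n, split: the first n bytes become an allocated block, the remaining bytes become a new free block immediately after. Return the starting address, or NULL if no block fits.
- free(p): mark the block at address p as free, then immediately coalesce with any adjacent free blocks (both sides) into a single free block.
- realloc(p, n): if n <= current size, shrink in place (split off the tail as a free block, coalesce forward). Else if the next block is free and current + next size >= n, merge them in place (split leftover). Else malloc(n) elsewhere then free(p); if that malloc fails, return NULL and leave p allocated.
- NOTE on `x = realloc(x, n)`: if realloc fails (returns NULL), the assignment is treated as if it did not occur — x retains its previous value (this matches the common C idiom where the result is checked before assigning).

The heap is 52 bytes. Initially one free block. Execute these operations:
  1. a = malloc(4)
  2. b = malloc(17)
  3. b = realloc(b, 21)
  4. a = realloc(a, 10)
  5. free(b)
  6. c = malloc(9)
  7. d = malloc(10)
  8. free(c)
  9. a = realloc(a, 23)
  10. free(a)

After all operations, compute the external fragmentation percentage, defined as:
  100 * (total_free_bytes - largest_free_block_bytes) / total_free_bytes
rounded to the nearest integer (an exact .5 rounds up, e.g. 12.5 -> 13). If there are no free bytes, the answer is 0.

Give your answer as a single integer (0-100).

Op 1: a = malloc(4) -> a = 0; heap: [0-3 ALLOC][4-51 FREE]
Op 2: b = malloc(17) -> b = 4; heap: [0-3 ALLOC][4-20 ALLOC][21-51 FREE]
Op 3: b = realloc(b, 21) -> b = 4; heap: [0-3 ALLOC][4-24 ALLOC][25-51 FREE]
Op 4: a = realloc(a, 10) -> a = 25; heap: [0-3 FREE][4-24 ALLOC][25-34 ALLOC][35-51 FREE]
Op 5: free(b) -> (freed b); heap: [0-24 FREE][25-34 ALLOC][35-51 FREE]
Op 6: c = malloc(9) -> c = 0; heap: [0-8 ALLOC][9-24 FREE][25-34 ALLOC][35-51 FREE]
Op 7: d = malloc(10) -> d = 9; heap: [0-8 ALLOC][9-18 ALLOC][19-24 FREE][25-34 ALLOC][35-51 FREE]
Op 8: free(c) -> (freed c); heap: [0-8 FREE][9-18 ALLOC][19-24 FREE][25-34 ALLOC][35-51 FREE]
Op 9: a = realloc(a, 23) -> a = 25; heap: [0-8 FREE][9-18 ALLOC][19-24 FREE][25-47 ALLOC][48-51 FREE]
Op 10: free(a) -> (freed a); heap: [0-8 FREE][9-18 ALLOC][19-51 FREE]
Free blocks: [9 33] total_free=42 largest=33 -> 100*(42-33)/42 = 900/42 ≈ 21.429 -> rounds to 21

Answer: 21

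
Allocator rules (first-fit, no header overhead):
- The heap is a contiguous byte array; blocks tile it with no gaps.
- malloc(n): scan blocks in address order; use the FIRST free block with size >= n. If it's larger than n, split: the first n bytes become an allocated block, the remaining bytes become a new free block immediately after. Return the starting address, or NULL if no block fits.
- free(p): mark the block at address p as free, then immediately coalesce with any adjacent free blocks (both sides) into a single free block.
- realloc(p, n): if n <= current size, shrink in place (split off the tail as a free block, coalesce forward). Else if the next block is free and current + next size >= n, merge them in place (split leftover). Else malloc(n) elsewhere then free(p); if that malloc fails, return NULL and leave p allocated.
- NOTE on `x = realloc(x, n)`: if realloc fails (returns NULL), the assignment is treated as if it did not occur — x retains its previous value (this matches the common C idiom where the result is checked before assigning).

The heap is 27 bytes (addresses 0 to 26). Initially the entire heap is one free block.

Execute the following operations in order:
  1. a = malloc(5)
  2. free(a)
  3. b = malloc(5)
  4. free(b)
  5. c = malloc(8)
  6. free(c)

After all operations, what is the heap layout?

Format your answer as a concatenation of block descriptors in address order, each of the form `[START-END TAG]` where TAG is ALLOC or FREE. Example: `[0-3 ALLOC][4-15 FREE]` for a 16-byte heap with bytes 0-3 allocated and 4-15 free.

Op 1: a = malloc(5) -> a = 0; heap: [0-4 ALLOC][5-26 FREE]
Op 2: free(a) -> (freed a); heap: [0-26 FREE]
Op 3: b = malloc(5) -> b = 0; heap: [0-4 ALLOC][5-26 FREE]
Op 4: free(b) -> (freed b); heap: [0-26 FREE]
Op 5: c = malloc(8) -> c = 0; heap: [0-7 ALLOC][8-26 FREE]
Op 6: free(c) -> (freed c); heap: [0-26 FREE]

Answer: [0-26 FREE]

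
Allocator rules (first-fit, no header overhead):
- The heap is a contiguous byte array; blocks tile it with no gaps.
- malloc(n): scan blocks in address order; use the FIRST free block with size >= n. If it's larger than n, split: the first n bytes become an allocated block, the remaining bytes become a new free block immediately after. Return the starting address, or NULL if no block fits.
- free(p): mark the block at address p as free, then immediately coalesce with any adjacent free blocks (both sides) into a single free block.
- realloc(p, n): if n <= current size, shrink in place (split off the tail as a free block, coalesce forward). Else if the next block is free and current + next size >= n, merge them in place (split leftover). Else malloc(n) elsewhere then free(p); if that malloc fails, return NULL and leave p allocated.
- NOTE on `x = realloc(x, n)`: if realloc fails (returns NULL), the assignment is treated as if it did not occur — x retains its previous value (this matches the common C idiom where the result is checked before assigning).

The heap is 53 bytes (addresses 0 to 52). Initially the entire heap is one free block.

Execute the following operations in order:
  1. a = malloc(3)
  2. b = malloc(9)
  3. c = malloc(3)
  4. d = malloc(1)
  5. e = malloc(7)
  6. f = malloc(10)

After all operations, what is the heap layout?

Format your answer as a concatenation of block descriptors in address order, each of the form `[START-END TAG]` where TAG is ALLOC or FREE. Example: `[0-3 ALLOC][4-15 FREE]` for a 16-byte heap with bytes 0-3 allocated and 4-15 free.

Op 1: a = malloc(3) -> a = 0; heap: [0-2 ALLOC][3-52 FREE]
Op 2: b = malloc(9) -> b = 3; heap: [0-2 ALLOC][3-11 ALLOC][12-52 FREE]
Op 3: c = malloc(3) -> c = 12; heap: [0-2 ALLOC][3-11 ALLOC][12-14 ALLOC][15-52 FREE]
Op 4: d = malloc(1) -> d = 15; heap: [0-2 ALLOC][3-11 ALLOC][12-14 ALLOC][15-15 ALLOC][16-52 FREE]
Op 5: e = malloc(7) -> e = 16; heap: [0-2 ALLOC][3-11 ALLOC][12-14 ALLOC][15-15 ALLOC][16-22 ALLOC][23-52 FREE]
Op 6: f = malloc(10) -> f = 23; heap: [0-2 ALLOC][3-11 ALLOC][12-14 ALLOC][15-15 ALLOC][16-22 ALLOC][23-32 ALLOC][33-52 FREE]

Answer: [0-2 ALLOC][3-11 ALLOC][12-14 ALLOC][15-15 ALLOC][16-22 ALLOC][23-32 ALLOC][33-52 FREE]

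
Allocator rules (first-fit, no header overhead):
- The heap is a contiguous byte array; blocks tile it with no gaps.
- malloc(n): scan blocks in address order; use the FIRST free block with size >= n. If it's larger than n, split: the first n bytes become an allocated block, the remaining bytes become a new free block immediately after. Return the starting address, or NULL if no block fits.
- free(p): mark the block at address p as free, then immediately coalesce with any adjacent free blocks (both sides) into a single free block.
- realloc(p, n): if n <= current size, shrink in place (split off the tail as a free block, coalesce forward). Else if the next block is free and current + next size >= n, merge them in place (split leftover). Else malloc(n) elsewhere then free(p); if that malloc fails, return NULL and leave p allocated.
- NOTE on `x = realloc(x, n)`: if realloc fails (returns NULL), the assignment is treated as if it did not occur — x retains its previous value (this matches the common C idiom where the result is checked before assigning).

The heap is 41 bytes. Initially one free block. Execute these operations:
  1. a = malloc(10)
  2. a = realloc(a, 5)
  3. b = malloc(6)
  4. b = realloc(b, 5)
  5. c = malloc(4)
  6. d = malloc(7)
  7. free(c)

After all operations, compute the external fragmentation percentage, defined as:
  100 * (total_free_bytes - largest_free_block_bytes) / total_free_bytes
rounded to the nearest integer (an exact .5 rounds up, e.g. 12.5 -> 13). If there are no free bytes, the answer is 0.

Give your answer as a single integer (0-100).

Answer: 17

Derivation:
Op 1: a = malloc(10) -> a = 0; heap: [0-9 ALLOC][10-40 FREE]
Op 2: a = realloc(a, 5) -> a = 0; heap: [0-4 ALLOC][5-40 FREE]
Op 3: b = malloc(6) -> b = 5; heap: [0-4 ALLOC][5-10 ALLOC][11-40 FREE]
Op 4: b = realloc(b, 5) -> b = 5; heap: [0-4 ALLOC][5-9 ALLOC][10-40 FREE]
Op 5: c = malloc(4) -> c = 10; heap: [0-4 ALLOC][5-9 ALLOC][10-13 ALLOC][14-40 FREE]
Op 6: d = malloc(7) -> d = 14; heap: [0-4 ALLOC][5-9 ALLOC][10-13 ALLOC][14-20 ALLOC][21-40 FREE]
Op 7: free(c) -> (freed c); heap: [0-4 ALLOC][5-9 ALLOC][10-13 FREE][14-20 ALLOC][21-40 FREE]
Free blocks: [4 20] total_free=24 largest=20 -> 100*(24-20)/24 = 400/24 ≈ 16.667 -> rounds to 17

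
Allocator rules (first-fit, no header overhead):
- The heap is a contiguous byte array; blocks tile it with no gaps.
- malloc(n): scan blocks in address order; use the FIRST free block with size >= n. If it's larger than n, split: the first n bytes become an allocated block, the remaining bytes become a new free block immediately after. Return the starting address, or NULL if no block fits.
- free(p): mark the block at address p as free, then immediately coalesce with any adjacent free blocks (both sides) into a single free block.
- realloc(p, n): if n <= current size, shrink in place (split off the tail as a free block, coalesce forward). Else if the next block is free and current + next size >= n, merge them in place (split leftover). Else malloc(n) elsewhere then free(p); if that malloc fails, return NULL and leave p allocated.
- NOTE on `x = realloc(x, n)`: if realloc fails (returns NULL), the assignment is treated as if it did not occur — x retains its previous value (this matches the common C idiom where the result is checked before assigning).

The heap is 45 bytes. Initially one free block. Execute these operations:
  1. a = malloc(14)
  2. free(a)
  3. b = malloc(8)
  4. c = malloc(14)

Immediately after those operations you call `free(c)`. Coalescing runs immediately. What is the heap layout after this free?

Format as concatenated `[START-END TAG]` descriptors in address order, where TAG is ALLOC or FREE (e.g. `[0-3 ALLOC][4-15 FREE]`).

Answer: [0-7 ALLOC][8-44 FREE]

Derivation:
Op 1: a = malloc(14) -> a = 0; heap: [0-13 ALLOC][14-44 FREE]
Op 2: free(a) -> (freed a); heap: [0-44 FREE]
Op 3: b = malloc(8) -> b = 0; heap: [0-7 ALLOC][8-44 FREE]
Op 4: c = malloc(14) -> c = 8; heap: [0-7 ALLOC][8-21 ALLOC][22-44 FREE]
free(c): c = 8 -> block [8-21 ALLOC]; mark free, coalesce with adjacent free neighbors -> [0-7 ALLOC][8-44 FREE]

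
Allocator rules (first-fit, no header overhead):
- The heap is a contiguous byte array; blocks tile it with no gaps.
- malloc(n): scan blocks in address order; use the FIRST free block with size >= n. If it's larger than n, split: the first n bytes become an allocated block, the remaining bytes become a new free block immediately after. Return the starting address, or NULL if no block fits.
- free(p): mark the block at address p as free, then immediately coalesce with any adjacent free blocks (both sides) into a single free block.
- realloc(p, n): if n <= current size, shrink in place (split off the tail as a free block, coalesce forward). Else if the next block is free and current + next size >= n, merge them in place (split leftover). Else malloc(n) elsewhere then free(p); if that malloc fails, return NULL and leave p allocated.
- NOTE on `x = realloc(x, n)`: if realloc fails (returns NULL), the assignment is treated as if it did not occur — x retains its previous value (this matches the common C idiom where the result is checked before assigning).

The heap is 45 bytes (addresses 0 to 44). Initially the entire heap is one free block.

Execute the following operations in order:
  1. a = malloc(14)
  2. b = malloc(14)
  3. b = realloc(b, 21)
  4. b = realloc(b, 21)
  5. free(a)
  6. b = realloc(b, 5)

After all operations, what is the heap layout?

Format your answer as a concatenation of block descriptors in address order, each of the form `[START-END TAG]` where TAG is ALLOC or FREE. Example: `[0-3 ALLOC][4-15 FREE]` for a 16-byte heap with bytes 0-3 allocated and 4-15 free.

Op 1: a = malloc(14) -> a = 0; heap: [0-13 ALLOC][14-44 FREE]
Op 2: b = malloc(14) -> b = 14; heap: [0-13 ALLOC][14-27 ALLOC][28-44 FREE]
Op 3: b = realloc(b, 21) -> b = 14; heap: [0-13 ALLOC][14-34 ALLOC][35-44 FREE]
Op 4: b = realloc(b, 21) -> b = 14; heap: [0-13 ALLOC][14-34 ALLOC][35-44 FREE]
Op 5: free(a) -> (freed a); heap: [0-13 FREE][14-34 ALLOC][35-44 FREE]
Op 6: b = realloc(b, 5) -> b = 14; heap: [0-13 FREE][14-18 ALLOC][19-44 FREE]

Answer: [0-13 FREE][14-18 ALLOC][19-44 FREE]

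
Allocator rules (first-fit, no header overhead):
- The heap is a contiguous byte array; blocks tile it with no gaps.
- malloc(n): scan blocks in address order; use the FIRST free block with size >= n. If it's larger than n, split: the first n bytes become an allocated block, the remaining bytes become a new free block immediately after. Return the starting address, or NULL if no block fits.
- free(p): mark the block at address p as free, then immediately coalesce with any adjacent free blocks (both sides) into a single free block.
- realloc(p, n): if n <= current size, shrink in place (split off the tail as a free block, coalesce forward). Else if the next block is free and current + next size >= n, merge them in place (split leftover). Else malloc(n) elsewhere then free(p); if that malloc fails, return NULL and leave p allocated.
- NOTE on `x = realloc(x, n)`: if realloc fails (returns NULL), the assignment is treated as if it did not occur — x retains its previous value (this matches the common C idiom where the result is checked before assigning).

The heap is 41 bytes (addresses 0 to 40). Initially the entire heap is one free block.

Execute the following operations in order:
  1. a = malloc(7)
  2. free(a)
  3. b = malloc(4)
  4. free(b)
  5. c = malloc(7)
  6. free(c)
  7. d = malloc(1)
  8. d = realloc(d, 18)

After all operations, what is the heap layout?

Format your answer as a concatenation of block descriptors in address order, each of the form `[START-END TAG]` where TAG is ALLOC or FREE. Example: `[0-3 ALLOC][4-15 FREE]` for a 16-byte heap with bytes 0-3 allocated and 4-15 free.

Op 1: a = malloc(7) -> a = 0; heap: [0-6 ALLOC][7-40 FREE]
Op 2: free(a) -> (freed a); heap: [0-40 FREE]
Op 3: b = malloc(4) -> b = 0; heap: [0-3 ALLOC][4-40 FREE]
Op 4: free(b) -> (freed b); heap: [0-40 FREE]
Op 5: c = malloc(7) -> c = 0; heap: [0-6 ALLOC][7-40 FREE]
Op 6: free(c) -> (freed c); heap: [0-40 FREE]
Op 7: d = malloc(1) -> d = 0; heap: [0-0 ALLOC][1-40 FREE]
Op 8: d = realloc(d, 18) -> d = 0; heap: [0-17 ALLOC][18-40 FREE]

Answer: [0-17 ALLOC][18-40 FREE]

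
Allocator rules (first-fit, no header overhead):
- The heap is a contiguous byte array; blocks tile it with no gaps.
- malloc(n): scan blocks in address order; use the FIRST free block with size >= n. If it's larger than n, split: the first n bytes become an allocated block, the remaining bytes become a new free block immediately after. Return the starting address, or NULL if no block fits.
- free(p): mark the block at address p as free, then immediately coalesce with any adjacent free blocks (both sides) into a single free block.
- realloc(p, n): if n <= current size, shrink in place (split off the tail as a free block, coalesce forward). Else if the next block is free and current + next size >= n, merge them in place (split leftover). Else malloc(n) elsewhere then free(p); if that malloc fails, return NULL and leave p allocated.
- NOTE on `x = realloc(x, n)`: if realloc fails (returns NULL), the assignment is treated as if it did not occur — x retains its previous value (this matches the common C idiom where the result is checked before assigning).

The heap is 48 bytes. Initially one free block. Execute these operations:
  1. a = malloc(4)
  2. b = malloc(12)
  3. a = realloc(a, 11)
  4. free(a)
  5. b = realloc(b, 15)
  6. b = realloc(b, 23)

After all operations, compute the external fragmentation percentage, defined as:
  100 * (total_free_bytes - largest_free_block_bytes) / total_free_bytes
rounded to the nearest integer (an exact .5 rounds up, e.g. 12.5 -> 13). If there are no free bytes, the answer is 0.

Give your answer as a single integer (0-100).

Op 1: a = malloc(4) -> a = 0; heap: [0-3 ALLOC][4-47 FREE]
Op 2: b = malloc(12) -> b = 4; heap: [0-3 ALLOC][4-15 ALLOC][16-47 FREE]
Op 3: a = realloc(a, 11) -> a = 16; heap: [0-3 FREE][4-15 ALLOC][16-26 ALLOC][27-47 FREE]
Op 4: free(a) -> (freed a); heap: [0-3 FREE][4-15 ALLOC][16-47 FREE]
Op 5: b = realloc(b, 15) -> b = 4; heap: [0-3 FREE][4-18 ALLOC][19-47 FREE]
Op 6: b = realloc(b, 23) -> b = 4; heap: [0-3 FREE][4-26 ALLOC][27-47 FREE]
Free blocks: [4 21] total_free=25 largest=21 -> 100*(25-21)/25 = 400/25 = 16

Answer: 16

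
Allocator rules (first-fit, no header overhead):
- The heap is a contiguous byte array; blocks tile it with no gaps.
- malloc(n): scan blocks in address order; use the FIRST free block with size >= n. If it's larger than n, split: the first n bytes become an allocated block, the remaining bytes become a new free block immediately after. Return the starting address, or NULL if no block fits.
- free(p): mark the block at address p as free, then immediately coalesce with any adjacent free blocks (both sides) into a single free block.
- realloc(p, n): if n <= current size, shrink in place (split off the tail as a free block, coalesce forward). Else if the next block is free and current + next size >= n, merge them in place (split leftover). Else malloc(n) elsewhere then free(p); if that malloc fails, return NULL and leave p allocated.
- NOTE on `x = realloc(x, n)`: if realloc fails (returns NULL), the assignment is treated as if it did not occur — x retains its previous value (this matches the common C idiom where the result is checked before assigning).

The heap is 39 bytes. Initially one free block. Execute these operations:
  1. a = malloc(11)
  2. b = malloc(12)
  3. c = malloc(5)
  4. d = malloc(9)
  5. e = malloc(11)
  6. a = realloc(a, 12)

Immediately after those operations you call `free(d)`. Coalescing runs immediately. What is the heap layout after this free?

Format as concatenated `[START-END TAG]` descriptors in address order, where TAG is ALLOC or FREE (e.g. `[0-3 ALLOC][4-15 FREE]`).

Answer: [0-10 ALLOC][11-22 ALLOC][23-27 ALLOC][28-38 FREE]

Derivation:
Op 1: a = malloc(11) -> a = 0; heap: [0-10 ALLOC][11-38 FREE]
Op 2: b = malloc(12) -> b = 11; heap: [0-10 ALLOC][11-22 ALLOC][23-38 FREE]
Op 3: c = malloc(5) -> c = 23; heap: [0-10 ALLOC][11-22 ALLOC][23-27 ALLOC][28-38 FREE]
Op 4: d = malloc(9) -> d = 28; heap: [0-10 ALLOC][11-22 ALLOC][23-27 ALLOC][28-36 ALLOC][37-38 FREE]
Op 5: e = malloc(11) -> e = NULL; heap: [0-10 ALLOC][11-22 ALLOC][23-27 ALLOC][28-36 ALLOC][37-38 FREE]
Op 6: a = realloc(a, 12) -> NULL (a unchanged); heap: [0-10 ALLOC][11-22 ALLOC][23-27 ALLOC][28-36 ALLOC][37-38 FREE]
free(d): d = 28 -> block [28-36 ALLOC]; mark free, coalesce with adjacent free neighbors -> [0-10 ALLOC][11-22 ALLOC][23-27 ALLOC][28-38 FREE]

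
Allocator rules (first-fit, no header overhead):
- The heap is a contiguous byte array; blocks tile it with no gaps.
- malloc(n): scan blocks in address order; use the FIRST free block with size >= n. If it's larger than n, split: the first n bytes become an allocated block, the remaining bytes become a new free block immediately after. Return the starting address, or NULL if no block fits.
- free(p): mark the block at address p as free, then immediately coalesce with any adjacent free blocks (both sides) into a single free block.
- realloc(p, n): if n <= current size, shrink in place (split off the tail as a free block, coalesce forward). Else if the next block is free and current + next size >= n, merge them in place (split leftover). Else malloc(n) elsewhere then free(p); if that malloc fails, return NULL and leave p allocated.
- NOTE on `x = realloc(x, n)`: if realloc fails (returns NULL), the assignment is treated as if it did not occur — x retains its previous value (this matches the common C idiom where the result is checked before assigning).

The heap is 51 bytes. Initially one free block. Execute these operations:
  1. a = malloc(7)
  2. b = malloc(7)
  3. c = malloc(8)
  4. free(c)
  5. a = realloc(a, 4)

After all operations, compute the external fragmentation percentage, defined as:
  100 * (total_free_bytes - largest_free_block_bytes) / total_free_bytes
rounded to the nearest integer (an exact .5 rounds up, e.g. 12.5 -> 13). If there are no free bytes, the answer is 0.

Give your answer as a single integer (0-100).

Answer: 8

Derivation:
Op 1: a = malloc(7) -> a = 0; heap: [0-6 ALLOC][7-50 FREE]
Op 2: b = malloc(7) -> b = 7; heap: [0-6 ALLOC][7-13 ALLOC][14-50 FREE]
Op 3: c = malloc(8) -> c = 14; heap: [0-6 ALLOC][7-13 ALLOC][14-21 ALLOC][22-50 FREE]
Op 4: free(c) -> (freed c); heap: [0-6 ALLOC][7-13 ALLOC][14-50 FREE]
Op 5: a = realloc(a, 4) -> a = 0; heap: [0-3 ALLOC][4-6 FREE][7-13 ALLOC][14-50 FREE]
Free blocks: [3 37] total_free=40 largest=37 -> 100*(40-37)/40 = 300/40 = 7.5 -> rounds to 8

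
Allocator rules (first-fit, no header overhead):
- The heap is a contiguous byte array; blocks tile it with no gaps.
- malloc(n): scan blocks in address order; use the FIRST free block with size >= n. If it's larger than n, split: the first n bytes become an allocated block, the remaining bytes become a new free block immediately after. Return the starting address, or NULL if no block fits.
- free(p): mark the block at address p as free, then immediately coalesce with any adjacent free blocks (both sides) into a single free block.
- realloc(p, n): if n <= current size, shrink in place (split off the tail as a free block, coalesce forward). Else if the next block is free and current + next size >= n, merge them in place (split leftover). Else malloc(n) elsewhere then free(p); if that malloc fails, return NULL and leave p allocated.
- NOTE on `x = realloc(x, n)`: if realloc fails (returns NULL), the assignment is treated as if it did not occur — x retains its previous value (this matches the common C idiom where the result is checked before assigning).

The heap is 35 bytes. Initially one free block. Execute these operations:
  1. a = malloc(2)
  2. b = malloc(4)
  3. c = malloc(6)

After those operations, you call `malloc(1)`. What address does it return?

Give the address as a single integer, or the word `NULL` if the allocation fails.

Op 1: a = malloc(2) -> a = 0; heap: [0-1 ALLOC][2-34 FREE]
Op 2: b = malloc(4) -> b = 2; heap: [0-1 ALLOC][2-5 ALLOC][6-34 FREE]
Op 3: c = malloc(6) -> c = 6; heap: [0-1 ALLOC][2-5 ALLOC][6-11 ALLOC][12-34 FREE]
malloc(1): first-fit scan over [0-1 ALLOC][2-5 ALLOC][6-11 ALLOC][12-34 FREE] -> 12

Answer: 12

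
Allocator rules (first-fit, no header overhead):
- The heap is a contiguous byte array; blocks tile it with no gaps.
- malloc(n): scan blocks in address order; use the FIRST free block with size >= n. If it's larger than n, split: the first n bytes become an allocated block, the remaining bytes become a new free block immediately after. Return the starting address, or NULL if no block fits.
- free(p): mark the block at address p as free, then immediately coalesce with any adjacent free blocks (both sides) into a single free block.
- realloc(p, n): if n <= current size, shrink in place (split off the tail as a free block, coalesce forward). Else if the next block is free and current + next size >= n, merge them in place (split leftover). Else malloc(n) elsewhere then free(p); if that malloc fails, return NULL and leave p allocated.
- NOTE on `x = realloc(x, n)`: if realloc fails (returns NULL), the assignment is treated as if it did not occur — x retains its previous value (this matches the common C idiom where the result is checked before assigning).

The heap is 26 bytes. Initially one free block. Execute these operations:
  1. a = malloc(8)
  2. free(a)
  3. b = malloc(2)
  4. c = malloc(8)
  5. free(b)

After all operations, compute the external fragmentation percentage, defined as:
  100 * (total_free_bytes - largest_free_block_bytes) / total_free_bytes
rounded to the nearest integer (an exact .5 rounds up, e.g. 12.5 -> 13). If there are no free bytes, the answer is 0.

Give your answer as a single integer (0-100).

Answer: 11

Derivation:
Op 1: a = malloc(8) -> a = 0; heap: [0-7 ALLOC][8-25 FREE]
Op 2: free(a) -> (freed a); heap: [0-25 FREE]
Op 3: b = malloc(2) -> b = 0; heap: [0-1 ALLOC][2-25 FREE]
Op 4: c = malloc(8) -> c = 2; heap: [0-1 ALLOC][2-9 ALLOC][10-25 FREE]
Op 5: free(b) -> (freed b); heap: [0-1 FREE][2-9 ALLOC][10-25 FREE]
Free blocks: [2 16] total_free=18 largest=16 -> 100*(18-16)/18 = 200/18 ≈ 11.111 -> rounds to 11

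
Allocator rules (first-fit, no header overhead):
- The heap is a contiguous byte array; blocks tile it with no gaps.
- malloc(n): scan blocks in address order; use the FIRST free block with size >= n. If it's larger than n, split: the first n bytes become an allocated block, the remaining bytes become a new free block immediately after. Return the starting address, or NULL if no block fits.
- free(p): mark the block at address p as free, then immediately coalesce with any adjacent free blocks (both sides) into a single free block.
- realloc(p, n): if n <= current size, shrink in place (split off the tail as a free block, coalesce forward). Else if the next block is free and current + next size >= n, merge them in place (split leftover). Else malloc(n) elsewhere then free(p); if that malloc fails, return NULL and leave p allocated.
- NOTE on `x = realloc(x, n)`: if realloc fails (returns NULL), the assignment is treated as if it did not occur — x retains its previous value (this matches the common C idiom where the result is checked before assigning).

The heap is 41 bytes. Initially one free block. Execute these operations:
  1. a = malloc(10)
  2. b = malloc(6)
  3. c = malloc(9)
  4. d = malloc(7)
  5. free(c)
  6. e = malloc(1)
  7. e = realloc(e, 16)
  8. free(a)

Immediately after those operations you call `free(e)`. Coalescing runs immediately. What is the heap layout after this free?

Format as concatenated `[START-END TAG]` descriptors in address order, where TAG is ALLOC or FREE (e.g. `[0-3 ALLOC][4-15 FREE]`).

Answer: [0-9 FREE][10-15 ALLOC][16-24 FREE][25-31 ALLOC][32-40 FREE]

Derivation:
Op 1: a = malloc(10) -> a = 0; heap: [0-9 ALLOC][10-40 FREE]
Op 2: b = malloc(6) -> b = 10; heap: [0-9 ALLOC][10-15 ALLOC][16-40 FREE]
Op 3: c = malloc(9) -> c = 16; heap: [0-9 ALLOC][10-15 ALLOC][16-24 ALLOC][25-40 FREE]
Op 4: d = malloc(7) -> d = 25; heap: [0-9 ALLOC][10-15 ALLOC][16-24 ALLOC][25-31 ALLOC][32-40 FREE]
Op 5: free(c) -> (freed c); heap: [0-9 ALLOC][10-15 ALLOC][16-24 FREE][25-31 ALLOC][32-40 FREE]
Op 6: e = malloc(1) -> e = 16; heap: [0-9 ALLOC][10-15 ALLOC][16-16 ALLOC][17-24 FREE][25-31 ALLOC][32-40 FREE]
Op 7: e = realloc(e, 16) -> NULL (e unchanged); heap: [0-9 ALLOC][10-15 ALLOC][16-16 ALLOC][17-24 FREE][25-31 ALLOC][32-40 FREE]
Op 8: free(a) -> (freed a); heap: [0-9 FREE][10-15 ALLOC][16-16 ALLOC][17-24 FREE][25-31 ALLOC][32-40 FREE]
free(e): e = 16 -> block [16-16 ALLOC]; mark free, coalesce with adjacent free neighbors -> [0-9 FREE][10-15 ALLOC][16-24 FREE][25-31 ALLOC][32-40 FREE]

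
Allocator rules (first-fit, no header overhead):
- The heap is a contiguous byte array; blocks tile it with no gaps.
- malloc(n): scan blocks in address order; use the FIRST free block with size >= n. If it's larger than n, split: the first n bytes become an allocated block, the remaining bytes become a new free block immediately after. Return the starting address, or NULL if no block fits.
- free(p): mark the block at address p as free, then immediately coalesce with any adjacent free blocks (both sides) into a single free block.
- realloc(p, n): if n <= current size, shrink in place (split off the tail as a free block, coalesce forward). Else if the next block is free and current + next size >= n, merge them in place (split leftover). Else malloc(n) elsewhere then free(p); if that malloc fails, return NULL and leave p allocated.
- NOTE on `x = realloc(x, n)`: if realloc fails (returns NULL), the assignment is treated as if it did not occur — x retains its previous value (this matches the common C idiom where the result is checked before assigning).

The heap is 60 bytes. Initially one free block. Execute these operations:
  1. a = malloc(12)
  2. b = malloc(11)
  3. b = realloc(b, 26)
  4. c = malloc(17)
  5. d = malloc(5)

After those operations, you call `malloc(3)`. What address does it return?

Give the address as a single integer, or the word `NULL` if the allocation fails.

Answer: NULL

Derivation:
Op 1: a = malloc(12) -> a = 0; heap: [0-11 ALLOC][12-59 FREE]
Op 2: b = malloc(11) -> b = 12; heap: [0-11 ALLOC][12-22 ALLOC][23-59 FREE]
Op 3: b = realloc(b, 26) -> b = 12; heap: [0-11 ALLOC][12-37 ALLOC][38-59 FREE]
Op 4: c = malloc(17) -> c = 38; heap: [0-11 ALLOC][12-37 ALLOC][38-54 ALLOC][55-59 FREE]
Op 5: d = malloc(5) -> d = 55; heap: [0-11 ALLOC][12-37 ALLOC][38-54 ALLOC][55-59 ALLOC]
malloc(3): first-fit scan over [0-11 ALLOC][12-37 ALLOC][38-54 ALLOC][55-59 ALLOC] -> NULL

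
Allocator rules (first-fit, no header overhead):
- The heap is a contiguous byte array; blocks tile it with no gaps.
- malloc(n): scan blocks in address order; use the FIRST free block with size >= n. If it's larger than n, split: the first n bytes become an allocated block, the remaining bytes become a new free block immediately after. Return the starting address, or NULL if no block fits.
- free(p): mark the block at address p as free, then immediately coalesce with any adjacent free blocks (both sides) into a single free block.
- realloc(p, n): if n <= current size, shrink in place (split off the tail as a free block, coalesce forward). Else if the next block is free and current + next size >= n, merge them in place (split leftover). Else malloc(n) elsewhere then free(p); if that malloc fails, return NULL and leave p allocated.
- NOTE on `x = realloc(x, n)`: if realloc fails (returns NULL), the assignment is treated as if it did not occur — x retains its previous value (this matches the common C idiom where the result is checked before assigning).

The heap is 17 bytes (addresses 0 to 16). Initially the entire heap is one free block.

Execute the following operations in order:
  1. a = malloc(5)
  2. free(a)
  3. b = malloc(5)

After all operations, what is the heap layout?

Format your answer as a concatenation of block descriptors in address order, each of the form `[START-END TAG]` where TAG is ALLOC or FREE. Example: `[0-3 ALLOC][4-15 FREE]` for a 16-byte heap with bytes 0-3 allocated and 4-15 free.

Op 1: a = malloc(5) -> a = 0; heap: [0-4 ALLOC][5-16 FREE]
Op 2: free(a) -> (freed a); heap: [0-16 FREE]
Op 3: b = malloc(5) -> b = 0; heap: [0-4 ALLOC][5-16 FREE]

Answer: [0-4 ALLOC][5-16 FREE]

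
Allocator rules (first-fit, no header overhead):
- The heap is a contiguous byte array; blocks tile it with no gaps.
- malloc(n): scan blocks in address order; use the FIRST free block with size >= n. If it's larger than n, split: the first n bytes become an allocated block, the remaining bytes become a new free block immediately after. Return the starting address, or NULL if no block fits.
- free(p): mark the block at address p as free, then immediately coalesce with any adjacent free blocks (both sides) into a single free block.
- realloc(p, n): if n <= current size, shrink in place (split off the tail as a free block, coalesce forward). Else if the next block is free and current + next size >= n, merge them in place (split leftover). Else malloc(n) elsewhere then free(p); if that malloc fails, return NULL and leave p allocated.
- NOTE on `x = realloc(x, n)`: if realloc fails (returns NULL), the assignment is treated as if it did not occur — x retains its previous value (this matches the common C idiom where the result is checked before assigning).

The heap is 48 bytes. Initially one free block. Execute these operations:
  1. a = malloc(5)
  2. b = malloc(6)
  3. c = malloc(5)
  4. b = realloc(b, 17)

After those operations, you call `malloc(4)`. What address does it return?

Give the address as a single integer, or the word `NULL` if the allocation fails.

Answer: 5

Derivation:
Op 1: a = malloc(5) -> a = 0; heap: [0-4 ALLOC][5-47 FREE]
Op 2: b = malloc(6) -> b = 5; heap: [0-4 ALLOC][5-10 ALLOC][11-47 FREE]
Op 3: c = malloc(5) -> c = 11; heap: [0-4 ALLOC][5-10 ALLOC][11-15 ALLOC][16-47 FREE]
Op 4: b = realloc(b, 17) -> b = 16; heap: [0-4 ALLOC][5-10 FREE][11-15 ALLOC][16-32 ALLOC][33-47 FREE]
malloc(4): first-fit scan over [0-4 ALLOC][5-10 FREE][11-15 ALLOC][16-32 ALLOC][33-47 FREE] -> 5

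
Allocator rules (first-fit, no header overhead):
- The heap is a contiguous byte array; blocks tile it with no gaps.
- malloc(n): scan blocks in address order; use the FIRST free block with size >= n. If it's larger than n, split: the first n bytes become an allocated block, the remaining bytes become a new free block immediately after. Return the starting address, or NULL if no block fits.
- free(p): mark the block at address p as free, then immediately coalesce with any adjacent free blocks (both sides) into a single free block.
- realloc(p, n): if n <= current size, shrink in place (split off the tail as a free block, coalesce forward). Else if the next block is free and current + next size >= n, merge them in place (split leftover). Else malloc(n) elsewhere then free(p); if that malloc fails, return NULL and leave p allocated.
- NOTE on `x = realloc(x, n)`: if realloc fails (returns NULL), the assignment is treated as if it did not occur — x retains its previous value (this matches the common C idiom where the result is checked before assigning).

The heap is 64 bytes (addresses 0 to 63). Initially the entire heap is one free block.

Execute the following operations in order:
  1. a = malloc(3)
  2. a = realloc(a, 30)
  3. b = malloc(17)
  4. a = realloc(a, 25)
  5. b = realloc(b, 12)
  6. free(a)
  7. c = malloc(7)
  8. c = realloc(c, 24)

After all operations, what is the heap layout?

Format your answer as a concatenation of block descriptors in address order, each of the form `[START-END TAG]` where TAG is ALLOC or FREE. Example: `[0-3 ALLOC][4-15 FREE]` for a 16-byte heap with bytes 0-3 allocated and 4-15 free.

Op 1: a = malloc(3) -> a = 0; heap: [0-2 ALLOC][3-63 FREE]
Op 2: a = realloc(a, 30) -> a = 0; heap: [0-29 ALLOC][30-63 FREE]
Op 3: b = malloc(17) -> b = 30; heap: [0-29 ALLOC][30-46 ALLOC][47-63 FREE]
Op 4: a = realloc(a, 25) -> a = 0; heap: [0-24 ALLOC][25-29 FREE][30-46 ALLOC][47-63 FREE]
Op 5: b = realloc(b, 12) -> b = 30; heap: [0-24 ALLOC][25-29 FREE][30-41 ALLOC][42-63 FREE]
Op 6: free(a) -> (freed a); heap: [0-29 FREE][30-41 ALLOC][42-63 FREE]
Op 7: c = malloc(7) -> c = 0; heap: [0-6 ALLOC][7-29 FREE][30-41 ALLOC][42-63 FREE]
Op 8: c = realloc(c, 24) -> c = 0; heap: [0-23 ALLOC][24-29 FREE][30-41 ALLOC][42-63 FREE]

Answer: [0-23 ALLOC][24-29 FREE][30-41 ALLOC][42-63 FREE]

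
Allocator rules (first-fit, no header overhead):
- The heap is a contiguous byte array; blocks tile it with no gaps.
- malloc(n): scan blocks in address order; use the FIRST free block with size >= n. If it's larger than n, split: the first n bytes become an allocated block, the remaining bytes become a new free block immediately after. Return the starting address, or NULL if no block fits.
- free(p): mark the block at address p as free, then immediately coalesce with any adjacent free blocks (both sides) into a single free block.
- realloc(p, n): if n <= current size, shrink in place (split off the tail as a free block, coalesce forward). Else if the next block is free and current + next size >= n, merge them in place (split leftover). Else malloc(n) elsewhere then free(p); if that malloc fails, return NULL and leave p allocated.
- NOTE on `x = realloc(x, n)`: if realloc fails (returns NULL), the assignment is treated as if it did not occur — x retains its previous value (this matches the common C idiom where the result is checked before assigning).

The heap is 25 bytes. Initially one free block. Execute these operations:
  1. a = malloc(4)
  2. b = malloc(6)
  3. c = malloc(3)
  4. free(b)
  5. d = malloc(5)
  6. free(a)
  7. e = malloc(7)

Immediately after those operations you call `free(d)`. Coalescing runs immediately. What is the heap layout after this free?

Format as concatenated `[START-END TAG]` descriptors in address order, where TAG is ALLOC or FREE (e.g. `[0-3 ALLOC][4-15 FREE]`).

Op 1: a = malloc(4) -> a = 0; heap: [0-3 ALLOC][4-24 FREE]
Op 2: b = malloc(6) -> b = 4; heap: [0-3 ALLOC][4-9 ALLOC][10-24 FREE]
Op 3: c = malloc(3) -> c = 10; heap: [0-3 ALLOC][4-9 ALLOC][10-12 ALLOC][13-24 FREE]
Op 4: free(b) -> (freed b); heap: [0-3 ALLOC][4-9 FREE][10-12 ALLOC][13-24 FREE]
Op 5: d = malloc(5) -> d = 4; heap: [0-3 ALLOC][4-8 ALLOC][9-9 FREE][10-12 ALLOC][13-24 FREE]
Op 6: free(a) -> (freed a); heap: [0-3 FREE][4-8 ALLOC][9-9 FREE][10-12 ALLOC][13-24 FREE]
Op 7: e = malloc(7) -> e = 13; heap: [0-3 FREE][4-8 ALLOC][9-9 FREE][10-12 ALLOC][13-19 ALLOC][20-24 FREE]
free(d): d = 4 -> block [4-8 ALLOC]; mark free, coalesce with adjacent free neighbors -> [0-9 FREE][10-12 ALLOC][13-19 ALLOC][20-24 FREE]

Answer: [0-9 FREE][10-12 ALLOC][13-19 ALLOC][20-24 FREE]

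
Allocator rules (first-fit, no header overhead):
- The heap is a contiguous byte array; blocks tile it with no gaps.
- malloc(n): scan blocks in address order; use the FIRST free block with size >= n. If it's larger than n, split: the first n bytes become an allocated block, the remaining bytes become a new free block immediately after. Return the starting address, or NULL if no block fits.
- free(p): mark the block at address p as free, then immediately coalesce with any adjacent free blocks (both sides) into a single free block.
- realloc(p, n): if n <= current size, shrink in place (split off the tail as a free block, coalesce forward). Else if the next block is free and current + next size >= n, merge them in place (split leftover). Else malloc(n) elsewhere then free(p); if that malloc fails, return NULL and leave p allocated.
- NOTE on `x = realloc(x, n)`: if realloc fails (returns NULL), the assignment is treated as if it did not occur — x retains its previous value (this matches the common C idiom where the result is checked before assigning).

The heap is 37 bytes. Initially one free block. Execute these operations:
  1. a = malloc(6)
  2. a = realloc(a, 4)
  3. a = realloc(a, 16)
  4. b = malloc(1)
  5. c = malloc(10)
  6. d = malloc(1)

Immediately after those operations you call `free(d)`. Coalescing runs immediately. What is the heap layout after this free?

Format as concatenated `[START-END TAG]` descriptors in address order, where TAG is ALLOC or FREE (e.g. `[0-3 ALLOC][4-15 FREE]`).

Op 1: a = malloc(6) -> a = 0; heap: [0-5 ALLOC][6-36 FREE]
Op 2: a = realloc(a, 4) -> a = 0; heap: [0-3 ALLOC][4-36 FREE]
Op 3: a = realloc(a, 16) -> a = 0; heap: [0-15 ALLOC][16-36 FREE]
Op 4: b = malloc(1) -> b = 16; heap: [0-15 ALLOC][16-16 ALLOC][17-36 FREE]
Op 5: c = malloc(10) -> c = 17; heap: [0-15 ALLOC][16-16 ALLOC][17-26 ALLOC][27-36 FREE]
Op 6: d = malloc(1) -> d = 27; heap: [0-15 ALLOC][16-16 ALLOC][17-26 ALLOC][27-27 ALLOC][28-36 FREE]
free(d): d = 27 -> block [27-27 ALLOC]; mark free, coalesce with adjacent free neighbors -> [0-15 ALLOC][16-16 ALLOC][17-26 ALLOC][27-36 FREE]

Answer: [0-15 ALLOC][16-16 ALLOC][17-26 ALLOC][27-36 FREE]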